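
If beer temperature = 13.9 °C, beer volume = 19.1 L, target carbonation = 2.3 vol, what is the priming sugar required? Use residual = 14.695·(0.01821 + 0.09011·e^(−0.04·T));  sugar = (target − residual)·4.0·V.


residual = 14.695·(0.01821 + 0.09011·e^(−0.04·13.9)) = 1.0270
sugar = (2.3 − 1.0270)·4.0·19.1

97.2569 g


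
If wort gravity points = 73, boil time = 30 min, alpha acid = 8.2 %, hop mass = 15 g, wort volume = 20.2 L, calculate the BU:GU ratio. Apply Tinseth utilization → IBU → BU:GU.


U = 1.65·0.000125^(GP/1000)·(1−e^(−0.04t))/4.15;  IBU = (α/100)·m·U·1000/V;  BU:GU = IBU/GP
U = 1.65·0.000125^(73/1000)·(1−e^(−0.04·30))/4.15 = 0.1442
IBU = (8.2/100)·15·0.1442·1000/20.2 = 8.7785
BU:GU = 8.7785/73

0.1203


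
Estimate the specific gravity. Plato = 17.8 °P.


SG = 259/(259 − P)
SG = 259/(259 − 17.8)

1.0738


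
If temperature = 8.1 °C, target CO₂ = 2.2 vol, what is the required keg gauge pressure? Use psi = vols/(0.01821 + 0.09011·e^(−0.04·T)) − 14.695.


psi = 2.2/(0.01821 + 0.09011·e^(−0.04·8.1)) − 14.695

11.6896 psi


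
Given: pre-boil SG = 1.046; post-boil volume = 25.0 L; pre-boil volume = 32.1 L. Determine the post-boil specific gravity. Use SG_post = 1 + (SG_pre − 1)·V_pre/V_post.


pts_pre = (1.046 − 1)·1000 = 46.0000
pts_post = 46.0000·32.1/25.0 = 59.0640
SG_post = 1 + 59.0640/1000

1.0591


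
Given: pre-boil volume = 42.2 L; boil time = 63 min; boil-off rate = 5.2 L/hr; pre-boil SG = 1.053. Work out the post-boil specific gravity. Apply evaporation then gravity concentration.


V_post = V_pre − rate·(t/60);  SG_post = 1 + (SG_pre−1)·V_pre/V_post
V_post = 42.2 − 5.2·(63/60) = 36.7400
SG_post = 1 + (1.053 − 1)·42.2/36.7400

1.0609


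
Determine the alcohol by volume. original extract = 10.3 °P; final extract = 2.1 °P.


SG = 259/(259 − P);  ABV = (OG − FG)·131.25
OG = 259/(259 − 10.3) = 1.0414
FG = 259/(259 − 2.1) = 1.0082
ABV = (1.0414 − 1.0082)·131.25

4.3629 % ABV


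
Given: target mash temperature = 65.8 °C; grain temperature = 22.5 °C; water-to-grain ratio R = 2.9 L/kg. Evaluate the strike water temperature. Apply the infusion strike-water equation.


T_strike = (0.41/R)·(T_mash − T_grain) + T_mash
T_strike = (0.41/2.9)·(65.8 − 22.5) + 65.8

71.9217 °C


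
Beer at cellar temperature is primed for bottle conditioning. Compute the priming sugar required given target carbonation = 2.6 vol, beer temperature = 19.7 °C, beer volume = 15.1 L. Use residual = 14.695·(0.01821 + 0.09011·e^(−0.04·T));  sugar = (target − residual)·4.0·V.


residual = 14.695·(0.01821 + 0.09011·e^(−0.04·19.7)) = 0.8698
sugar = (2.6 − 0.8698)·4.0·15.1

104.5062 g


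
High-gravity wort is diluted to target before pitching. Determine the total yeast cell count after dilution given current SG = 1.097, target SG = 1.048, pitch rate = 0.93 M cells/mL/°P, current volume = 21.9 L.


V_w = V·((SG_c−1)/(SG_t−1)−1);  °P = 259 − 259/SG_t;  cells = rate·(V+V_w)·°P
V_w = 21.9·((1.097−1)/(1.048−1)−1) = 22.3562
V_final = 21.9 + 22.3562 = 44.2562
°P = 259 − 259/1.048 = 11.8626
cells = 0.93·44.2562·11.8626

488.2444 billion cells


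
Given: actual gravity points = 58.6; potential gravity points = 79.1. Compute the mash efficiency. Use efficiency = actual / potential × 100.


efficiency = 58.6 / 79.1 × 100

74.0834 %


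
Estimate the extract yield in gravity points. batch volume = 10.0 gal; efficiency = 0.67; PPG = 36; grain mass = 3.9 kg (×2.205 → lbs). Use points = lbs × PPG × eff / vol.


lbs = 3.9 × 2.205 = 8.5995
points = 8.5995 × 36 × 0.67 / 10.0

20.7420 points


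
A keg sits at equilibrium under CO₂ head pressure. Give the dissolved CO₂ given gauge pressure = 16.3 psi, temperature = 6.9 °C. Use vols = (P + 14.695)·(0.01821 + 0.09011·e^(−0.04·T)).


vols = (16.3 + 14.695)·(0.01821 + 0.09011·e^(−0.04·6.9))

2.6838 volumes


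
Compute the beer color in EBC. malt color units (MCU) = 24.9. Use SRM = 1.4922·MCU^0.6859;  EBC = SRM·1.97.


SRM = 1.4922·24.9^0.6859 = 13.5357
EBC = 13.5357·1.97

26.6653 EBC


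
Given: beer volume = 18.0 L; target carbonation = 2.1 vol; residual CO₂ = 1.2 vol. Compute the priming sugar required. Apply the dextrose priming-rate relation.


sugar = (target − residual)·4.0·V
sugar = (2.1 − 1.2)·4.0·18.0

64.8000 g


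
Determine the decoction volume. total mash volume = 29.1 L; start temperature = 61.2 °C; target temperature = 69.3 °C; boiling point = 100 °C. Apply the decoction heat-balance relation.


V_dec = V_total·(T_target − T_start)/(T_boil − T_start)
V_dec = 29.1·(69.3 − 61.2)/(100 − 61.2)

6.0750 L


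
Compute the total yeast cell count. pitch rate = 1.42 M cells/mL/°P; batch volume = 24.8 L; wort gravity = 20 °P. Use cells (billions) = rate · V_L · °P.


cells = 1.42 · 24.8 · 20

704.3200 billion cells


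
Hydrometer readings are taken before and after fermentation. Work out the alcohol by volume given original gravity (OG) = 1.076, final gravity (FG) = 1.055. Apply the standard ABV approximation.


ABV = (OG − FG) · 131.25
ABV = (1.076 − 1.055) · 131.25

2.7563 % ABV


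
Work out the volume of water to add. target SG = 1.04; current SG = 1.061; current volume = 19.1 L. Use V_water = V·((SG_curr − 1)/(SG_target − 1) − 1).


V_water = 19.1·((1.061 − 1)/(1.04 − 1) − 1)

10.0275 L


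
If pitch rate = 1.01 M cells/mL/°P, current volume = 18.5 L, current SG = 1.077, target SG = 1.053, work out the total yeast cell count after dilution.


V_w = V·((SG_c−1)/(SG_t−1)−1);  °P = 259 − 259/SG_t;  cells = rate·(V+V_w)·°P
V_w = 18.5·((1.077−1)/(1.053−1)−1) = 8.3774
V_final = 18.5 + 8.3774 = 26.8774
°P = 259 − 259/1.053 = 13.0361
cells = 1.01·26.8774·13.0361

353.8793 billion cells


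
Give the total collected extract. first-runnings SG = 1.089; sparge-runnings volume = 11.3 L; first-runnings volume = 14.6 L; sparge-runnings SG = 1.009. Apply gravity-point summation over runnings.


total = Σ (SG_i − 1)·1000·V_i
first = (1.089 − 1)·1000·14.6 = 1299.4000
sparge = (1.009 − 1)·1000·11.3 = 101.7000
total = 1299.4000 + 101.7000

1401.1000 gravity·L


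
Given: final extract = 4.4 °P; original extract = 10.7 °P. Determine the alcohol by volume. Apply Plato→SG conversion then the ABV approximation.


SG = 259/(259 − P);  ABV = (OG − FG)·131.25
OG = 259/(259 − 10.7) = 1.0431
FG = 259/(259 − 4.4) = 1.0173
ABV = (1.0431 − 1.0173)·131.25

3.3877 % ABV


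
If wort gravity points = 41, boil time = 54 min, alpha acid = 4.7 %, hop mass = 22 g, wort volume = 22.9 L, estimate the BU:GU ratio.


U = 1.65·0.000125^(GP/1000)·(1−e^(−0.04t))/4.15;  IBU = (α/100)·m·U·1000/V;  BU:GU = IBU/GP
U = 1.65·0.000125^(41/1000)·(1−e^(−0.04·54))/4.15 = 0.2433
IBU = (4.7/100)·22·0.2433·1000/22.9 = 10.9870
BU:GU = 10.9870/41

0.2680


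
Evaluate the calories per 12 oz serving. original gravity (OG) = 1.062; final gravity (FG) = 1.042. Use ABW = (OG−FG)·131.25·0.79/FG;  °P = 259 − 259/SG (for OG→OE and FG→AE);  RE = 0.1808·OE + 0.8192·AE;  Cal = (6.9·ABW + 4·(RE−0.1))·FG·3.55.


ABW = (1.062 − 1.042)·131.25·0.79/1.042 = 1.9902
OE = 259 − 259/1.062 = 15.1205 °P
AE = 259 − 259/1.042 = 10.4395 °P
RE = 0.1808·15.1205 + 0.8192·10.4395 = 11.2859 °P
Cal = (6.9·1.9902 + 4·(11.2859−0.1))·1.042·3.55

216.3070 kcal


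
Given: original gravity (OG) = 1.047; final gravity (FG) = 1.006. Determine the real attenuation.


AA = (OG−FG)/(OG−1)·100;  RA = AA·0.8192
AA = (1.047 − 1.006)/(1.047 − 1)·100 = 87.2340
RA = 87.2340·0.8192

71.4621 %


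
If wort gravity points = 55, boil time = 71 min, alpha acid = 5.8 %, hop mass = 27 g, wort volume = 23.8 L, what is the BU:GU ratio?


U = 1.65·0.000125^(GP/1000)·(1−e^(−0.04t))/4.15;  IBU = (α/100)·m·U·1000/V;  BU:GU = IBU/GP
U = 1.65·0.000125^(55/1000)·(1−e^(−0.04·71))/4.15 = 0.2284
IBU = (5.8/100)·27·0.2284·1000/23.8 = 15.0257
BU:GU = 15.0257/55

0.2732


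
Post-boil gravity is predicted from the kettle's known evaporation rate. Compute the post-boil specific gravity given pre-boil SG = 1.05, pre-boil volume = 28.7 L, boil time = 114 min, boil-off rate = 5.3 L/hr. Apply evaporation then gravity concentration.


V_post = V_pre − rate·(t/60);  SG_post = 1 + (SG_pre−1)·V_pre/V_post
V_post = 28.7 − 5.3·(114/60) = 18.6300
SG_post = 1 + (1.05 − 1)·28.7/18.6300

1.0770


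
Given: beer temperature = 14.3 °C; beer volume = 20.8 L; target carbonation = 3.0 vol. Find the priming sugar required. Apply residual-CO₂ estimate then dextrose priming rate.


residual = 14.695·(0.01821 + 0.09011·e^(−0.04·T));  sugar = (target − residual)·4.0·V
residual = 14.695·(0.01821 + 0.09011·e^(−0.04·14.3)) = 1.0149
sugar = (3.0 − 1.0149)·4.0·20.8

165.1562 g


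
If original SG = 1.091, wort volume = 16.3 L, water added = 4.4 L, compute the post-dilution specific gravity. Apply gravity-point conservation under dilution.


SG_new = 1 + (SG_old − 1)·V_old/(V_old + V_water)
pts = (1.091 − 1)·1000·16.3/(16.3 + 4.4) = 71.6570
SG_new = 1 + 71.6570/1000

1.0717


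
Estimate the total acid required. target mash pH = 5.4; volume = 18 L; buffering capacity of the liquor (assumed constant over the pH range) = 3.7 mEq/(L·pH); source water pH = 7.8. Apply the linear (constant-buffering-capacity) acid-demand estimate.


acid = buffering capacity · (pH_source − pH_target) · V
acid = 3.7 · (7.8 − 5.4) · 18

159.8400 mEq


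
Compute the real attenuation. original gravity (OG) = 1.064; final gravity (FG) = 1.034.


AA = (OG−FG)/(OG−1)·100;  RA = AA·0.8192
AA = (1.064 − 1.034)/(1.064 − 1)·100 = 46.8750
RA = 46.8750·0.8192

38.4000 %


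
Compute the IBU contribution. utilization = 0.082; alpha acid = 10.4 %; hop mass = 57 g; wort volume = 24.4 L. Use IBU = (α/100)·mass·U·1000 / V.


IBU = (10.4/100)·57·0.082·1000 / 24.4

19.9220 IBU


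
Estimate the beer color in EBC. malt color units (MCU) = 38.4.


SRM = 1.4922·MCU^0.6859;  EBC = SRM·1.97
SRM = 1.4922·38.4^0.6859 = 18.2188
EBC = 18.2188·1.97

35.8910 EBC


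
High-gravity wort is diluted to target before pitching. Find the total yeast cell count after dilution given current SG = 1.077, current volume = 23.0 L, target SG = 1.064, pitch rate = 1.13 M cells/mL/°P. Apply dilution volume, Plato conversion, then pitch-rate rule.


V_w = V·((SG_c−1)/(SG_t−1)−1);  °P = 259 − 259/SG_t;  cells = rate·(V+V_w)·°P
V_w = 23.0·((1.077−1)/(1.064−1)−1) = 4.6719
V_final = 23.0 + 4.6719 = 27.6719
°P = 259 − 259/1.064 = 15.5789
cells = 1.13·27.6719·15.5789

487.1415 billion cells


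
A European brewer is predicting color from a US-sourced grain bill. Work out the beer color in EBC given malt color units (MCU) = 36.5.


SRM = 1.4922·MCU^0.6859;  EBC = SRM·1.97
SRM = 1.4922·36.5^0.6859 = 17.5956
EBC = 17.5956·1.97

34.6633 EBC


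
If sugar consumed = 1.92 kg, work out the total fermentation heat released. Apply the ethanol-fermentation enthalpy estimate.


Q = m_sugar · 590 kJ/kg
Q = 1.92 · 590

1132.8000 kJ


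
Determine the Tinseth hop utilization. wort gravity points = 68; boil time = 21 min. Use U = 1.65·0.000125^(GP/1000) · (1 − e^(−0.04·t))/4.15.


bigness = 1.65·0.000125^(68/1000) = 0.8955
boil_factor = (1 − e^(−0.04·21))/4.15 = 0.1369
U = 0.8955 · 0.1369

0.1226


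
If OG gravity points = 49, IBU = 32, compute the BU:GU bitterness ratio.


BU:GU = IBU / OG_points
BU:GU = 32 / 49

0.6531


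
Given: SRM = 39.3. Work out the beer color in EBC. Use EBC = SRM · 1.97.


EBC = 39.3 · 1.97

77.4210 EBC


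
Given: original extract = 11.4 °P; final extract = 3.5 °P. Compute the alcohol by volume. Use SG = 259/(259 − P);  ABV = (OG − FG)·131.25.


OG = 259/(259 − 11.4) = 1.0460
FG = 259/(259 − 3.5) = 1.0137
ABV = (1.0460 − 1.0137)·131.25

4.2451 % ABV


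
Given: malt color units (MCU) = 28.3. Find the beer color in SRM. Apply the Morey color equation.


SRM = 1.4922 · MCU^0.6859
SRM = 1.4922 · 28.3^0.6859

14.7777 SRM


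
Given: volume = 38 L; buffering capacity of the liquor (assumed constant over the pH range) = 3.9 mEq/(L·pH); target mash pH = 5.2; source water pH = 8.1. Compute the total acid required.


acid = buffering capacity · (pH_source − pH_target) · V
acid = 3.9 · (8.1 − 5.2) · 38

429.7800 mEq


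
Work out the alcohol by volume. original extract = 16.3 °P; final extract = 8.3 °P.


SG = 259/(259 − P);  ABV = (OG − FG)·131.25
OG = 259/(259 − 16.3) = 1.0672
FG = 259/(259 − 8.3) = 1.0331
ABV = (1.0672 − 1.0331)·131.25

4.4696 % ABV


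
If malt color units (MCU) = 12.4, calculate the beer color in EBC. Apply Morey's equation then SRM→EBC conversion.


SRM = 1.4922·MCU^0.6859;  EBC = SRM·1.97
SRM = 1.4922·12.4^0.6859 = 8.3908
EBC = 8.3908·1.97

16.5299 EBC


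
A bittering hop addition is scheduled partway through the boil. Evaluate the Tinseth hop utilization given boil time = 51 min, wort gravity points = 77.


U = 1.65·0.000125^(GP/1000) · (1 − e^(−0.04·t))/4.15
bigness = 1.65·0.000125^(77/1000) = 0.8259
boil_factor = (1 − e^(−0.04·51))/4.15 = 0.2096
U = 0.8259 · 0.2096

0.1731


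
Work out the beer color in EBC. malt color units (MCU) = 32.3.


SRM = 1.4922·MCU^0.6859;  EBC = SRM·1.97
SRM = 1.4922·32.3^0.6859 = 16.1804
EBC = 16.1804·1.97

31.8754 EBC


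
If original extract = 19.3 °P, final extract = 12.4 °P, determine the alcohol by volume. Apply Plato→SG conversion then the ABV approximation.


SG = 259/(259 − P);  ABV = (OG − FG)·131.25
OG = 259/(259 − 19.3) = 1.0805
FG = 259/(259 − 12.4) = 1.0503
ABV = (1.0805 − 1.0503)·131.25

3.9681 % ABV


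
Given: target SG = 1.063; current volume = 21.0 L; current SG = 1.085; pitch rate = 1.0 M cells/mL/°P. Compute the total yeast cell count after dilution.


V_w = V·((SG_c−1)/(SG_t−1)−1);  °P = 259 − 259/SG_t;  cells = rate·(V+V_w)·°P
V_w = 21.0·((1.085−1)/(1.063−1)−1) = 7.3333
V_final = 21.0 + 7.3333 = 28.3333
°P = 259 − 259/1.063 = 15.3500
cells = 1.0·28.3333·15.3500

434.9153 billion cells


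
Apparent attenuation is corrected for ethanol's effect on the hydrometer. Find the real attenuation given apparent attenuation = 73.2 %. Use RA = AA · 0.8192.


RA = 73.2 · 0.8192

59.9654 %


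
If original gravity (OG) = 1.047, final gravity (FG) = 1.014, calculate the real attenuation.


AA = (OG−FG)/(OG−1)·100;  RA = AA·0.8192
AA = (1.047 − 1.014)/(1.047 − 1)·100 = 70.2128
RA = 70.2128·0.8192

57.5183 %


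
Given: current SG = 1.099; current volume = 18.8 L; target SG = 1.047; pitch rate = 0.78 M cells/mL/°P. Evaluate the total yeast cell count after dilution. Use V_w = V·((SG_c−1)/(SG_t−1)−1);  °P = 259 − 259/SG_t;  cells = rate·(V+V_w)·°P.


V_w = 18.8·((1.099−1)/(1.047−1)−1) = 20.8000
V_final = 18.8 + 20.8000 = 39.6000
°P = 259 − 259/1.047 = 11.6266
cells = 0.78·39.6000·11.6266

359.1209 billion cells


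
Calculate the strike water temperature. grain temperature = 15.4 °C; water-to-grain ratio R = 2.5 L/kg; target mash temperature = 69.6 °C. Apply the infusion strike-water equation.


T_strike = (0.41/R)·(T_mash − T_grain) + T_mash
T_strike = (0.41/2.5)·(69.6 − 15.4) + 69.6

78.4888 °C


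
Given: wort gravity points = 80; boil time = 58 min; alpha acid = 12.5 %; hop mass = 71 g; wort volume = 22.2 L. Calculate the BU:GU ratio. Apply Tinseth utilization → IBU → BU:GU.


U = 1.65·0.000125^(GP/1000)·(1−e^(−0.04t))/4.15;  IBU = (α/100)·m·U·1000/V;  BU:GU = IBU/GP
U = 1.65·0.000125^(80/1000)·(1−e^(−0.04·58))/4.15 = 0.1747
IBU = (12.5/100)·71·0.1747·1000/22.2 = 69.8359
BU:GU = 69.8359/80

0.8729


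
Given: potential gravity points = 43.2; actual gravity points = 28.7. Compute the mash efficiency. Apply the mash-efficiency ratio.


efficiency = actual / potential × 100
efficiency = 28.7 / 43.2 × 100

66.4352 %


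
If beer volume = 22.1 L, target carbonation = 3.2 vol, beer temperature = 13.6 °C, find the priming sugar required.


residual = 14.695·(0.01821 + 0.09011·e^(−0.04·T));  sugar = (target − residual)·4.0·V
residual = 14.695·(0.01821 + 0.09011·e^(−0.04·13.6)) = 1.0362
sugar = (3.2 − 1.0362)·4.0·22.1

191.2825 g


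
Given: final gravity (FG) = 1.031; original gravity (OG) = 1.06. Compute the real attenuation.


AA = (OG−FG)/(OG−1)·100;  RA = AA·0.8192
AA = (1.06 − 1.031)/(1.06 − 1)·100 = 48.3333
RA = 48.3333·0.8192

39.5947 %


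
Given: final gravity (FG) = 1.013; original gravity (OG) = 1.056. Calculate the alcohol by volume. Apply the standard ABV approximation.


ABV = (OG − FG) · 131.25
ABV = (1.056 − 1.013) · 131.25

5.6438 % ABV


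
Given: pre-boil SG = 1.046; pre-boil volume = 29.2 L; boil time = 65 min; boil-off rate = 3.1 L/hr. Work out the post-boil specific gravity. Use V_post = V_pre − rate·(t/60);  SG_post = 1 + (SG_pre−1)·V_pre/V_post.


V_post = 29.2 − 3.1·(65/60) = 25.8417
SG_post = 1 + (1.046 − 1)·29.2/25.8417

1.0520


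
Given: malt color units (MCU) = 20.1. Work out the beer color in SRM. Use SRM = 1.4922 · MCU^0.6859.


SRM = 1.4922 · 20.1^0.6859

11.6866 SRM


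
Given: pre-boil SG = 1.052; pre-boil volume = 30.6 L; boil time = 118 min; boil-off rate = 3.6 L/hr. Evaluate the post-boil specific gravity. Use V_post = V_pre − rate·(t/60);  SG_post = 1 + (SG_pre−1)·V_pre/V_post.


V_post = 30.6 − 3.6·(118/60) = 23.5200
SG_post = 1 + (1.052 − 1)·30.6/23.5200

1.0677


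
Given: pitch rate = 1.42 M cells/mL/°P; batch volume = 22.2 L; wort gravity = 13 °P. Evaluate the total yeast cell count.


cells (billions) = rate · V_L · °P
cells = 1.42 · 22.2 · 13

409.8120 billion cells


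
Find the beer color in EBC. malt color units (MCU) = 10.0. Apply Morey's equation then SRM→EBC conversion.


SRM = 1.4922·MCU^0.6859;  EBC = SRM·1.97
SRM = 1.4922·10.0^0.6859 = 7.2398
EBC = 7.2398·1.97

14.2624 EBC


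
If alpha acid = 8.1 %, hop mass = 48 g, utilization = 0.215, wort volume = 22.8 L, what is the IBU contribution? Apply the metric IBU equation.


IBU = (α/100)·mass·U·1000 / V
IBU = (8.1/100)·48·0.215·1000 / 22.8

36.6632 IBU


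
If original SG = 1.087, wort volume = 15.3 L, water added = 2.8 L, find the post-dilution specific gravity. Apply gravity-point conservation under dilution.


SG_new = 1 + (SG_old − 1)·V_old/(V_old + V_water)
pts = (1.087 − 1)·1000·15.3/(15.3 + 2.8) = 73.5414
SG_new = 1 + 73.5414/1000

1.0735


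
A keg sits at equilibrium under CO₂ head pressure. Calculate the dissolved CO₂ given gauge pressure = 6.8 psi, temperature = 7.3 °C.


vols = (P + 14.695)·(0.01821 + 0.09011·e^(−0.04·T))
vols = (6.8 + 14.695)·(0.01821 + 0.09011·e^(−0.04·7.3))

1.8379 volumes


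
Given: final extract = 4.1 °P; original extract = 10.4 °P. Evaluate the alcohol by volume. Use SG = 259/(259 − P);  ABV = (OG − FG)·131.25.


OG = 259/(259 − 10.4) = 1.0418
FG = 259/(259 − 4.1) = 1.0161
ABV = (1.0418 − 1.0161)·131.25

3.3796 % ABV


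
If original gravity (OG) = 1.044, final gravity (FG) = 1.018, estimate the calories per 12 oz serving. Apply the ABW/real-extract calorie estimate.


ABW = (OG−FG)·131.25·0.79/FG;  °P = 259 − 259/SG (for OG→OE and FG→AE);  RE = 0.1808·OE + 0.8192·AE;  Cal = (6.9·ABW + 4·(RE−0.1))·FG·3.55
ABW = (1.044 − 1.018)·131.25·0.79/1.018 = 2.6482
OE = 259 − 259/1.044 = 10.9157 °P
AE = 259 − 259/1.018 = 4.5796 °P
RE = 0.1808·10.9157 + 0.8192·4.5796 = 5.7251 °P
Cal = (6.9·2.6482 + 4·(5.7251−0.1))·1.018·3.55

147.3503 kcal


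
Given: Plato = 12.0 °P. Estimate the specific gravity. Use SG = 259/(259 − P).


SG = 259/(259 − 12.0)

1.0486


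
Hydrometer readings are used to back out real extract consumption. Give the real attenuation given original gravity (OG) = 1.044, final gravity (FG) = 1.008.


AA = (OG−FG)/(OG−1)·100;  RA = AA·0.8192
AA = (1.044 − 1.008)/(1.044 − 1)·100 = 81.8182
RA = 81.8182·0.8192

67.0255 %


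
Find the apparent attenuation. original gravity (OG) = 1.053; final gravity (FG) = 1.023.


AA = (OG − FG)/(OG − 1) · 100
AA = (1.053 − 1.023)/(1.053 − 1) · 100

56.6038 %


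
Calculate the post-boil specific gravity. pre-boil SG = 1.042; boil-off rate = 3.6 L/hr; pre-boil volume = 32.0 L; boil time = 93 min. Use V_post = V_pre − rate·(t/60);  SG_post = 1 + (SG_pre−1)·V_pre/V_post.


V_post = 32.0 − 3.6·(93/60) = 26.4200
SG_post = 1 + (1.042 − 1)·32.0/26.4200

1.0509


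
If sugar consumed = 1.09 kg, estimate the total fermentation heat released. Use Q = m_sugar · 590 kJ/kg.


Q = 1.09 · 590

643.1000 kJ


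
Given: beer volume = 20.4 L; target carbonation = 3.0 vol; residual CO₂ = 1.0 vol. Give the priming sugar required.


sugar = (target − residual)·4.0·V
sugar = (3.0 − 1.0)·4.0·20.4

163.2000 g


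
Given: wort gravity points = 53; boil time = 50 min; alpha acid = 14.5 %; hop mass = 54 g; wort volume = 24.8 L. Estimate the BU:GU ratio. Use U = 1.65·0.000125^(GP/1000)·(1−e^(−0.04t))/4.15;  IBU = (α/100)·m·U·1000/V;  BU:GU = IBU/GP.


U = 1.65·0.000125^(53/1000)·(1−e^(−0.04·50))/4.15 = 0.2135
IBU = (14.5/100)·54·0.2135·1000/24.8 = 67.4109
BU:GU = 67.4109/53

1.2719


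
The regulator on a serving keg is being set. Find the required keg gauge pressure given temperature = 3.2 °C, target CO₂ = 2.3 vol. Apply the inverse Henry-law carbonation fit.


psi = vols/(0.01821 + 0.09011·e^(−0.04·T)) − 14.695
psi = 2.3/(0.01821 + 0.09011·e^(−0.04·3.2)) − 14.695

8.8963 psi


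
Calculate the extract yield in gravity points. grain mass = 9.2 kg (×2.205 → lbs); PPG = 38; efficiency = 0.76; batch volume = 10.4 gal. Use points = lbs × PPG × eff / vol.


lbs = 9.2 × 2.205 = 20.2860
points = 20.2860 × 38 × 0.76 / 10.4

56.3327 points


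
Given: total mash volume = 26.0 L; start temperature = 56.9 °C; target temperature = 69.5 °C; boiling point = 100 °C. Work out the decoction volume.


V_dec = V_total·(T_target − T_start)/(T_boil − T_start)
V_dec = 26.0·(69.5 − 56.9)/(100 − 56.9)

7.6009 L


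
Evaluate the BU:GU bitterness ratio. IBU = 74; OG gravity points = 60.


BU:GU = IBU / OG_points
BU:GU = 74 / 60

1.2333


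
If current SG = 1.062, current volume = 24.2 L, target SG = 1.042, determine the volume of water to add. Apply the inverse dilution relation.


V_water = V·((SG_curr − 1)/(SG_target − 1) − 1)
V_water = 24.2·((1.062 − 1)/(1.042 − 1) − 1)

11.5238 L


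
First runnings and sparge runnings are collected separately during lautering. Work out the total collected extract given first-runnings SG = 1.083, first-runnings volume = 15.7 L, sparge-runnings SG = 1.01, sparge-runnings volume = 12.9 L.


total = Σ (SG_i − 1)·1000·V_i
first = (1.083 − 1)·1000·15.7 = 1303.1000
sparge = (1.01 − 1)·1000·12.9 = 129.0000
total = 1303.1000 + 129.0000

1432.1000 gravity·L


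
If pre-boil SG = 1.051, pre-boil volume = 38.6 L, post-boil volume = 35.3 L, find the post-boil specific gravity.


SG_post = 1 + (SG_pre − 1)·V_pre/V_post
pts_pre = (1.051 − 1)·1000 = 51.0000
pts_post = 51.0000·38.6/35.3 = 55.7677
SG_post = 1 + 55.7677/1000

1.0558


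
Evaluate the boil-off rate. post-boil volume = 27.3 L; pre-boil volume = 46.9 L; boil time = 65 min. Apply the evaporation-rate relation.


rate = (V_pre − V_post) / (t_min/60)
rate = (46.9 − 27.3) / (65/60)

18.0923 L/hr


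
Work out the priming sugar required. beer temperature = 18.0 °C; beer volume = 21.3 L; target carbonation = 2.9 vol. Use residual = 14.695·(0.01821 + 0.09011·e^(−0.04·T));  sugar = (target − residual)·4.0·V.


residual = 14.695·(0.01821 + 0.09011·e^(−0.04·18.0)) = 0.9121
sugar = (2.9 − 0.9121)·4.0·21.3

169.3659 g


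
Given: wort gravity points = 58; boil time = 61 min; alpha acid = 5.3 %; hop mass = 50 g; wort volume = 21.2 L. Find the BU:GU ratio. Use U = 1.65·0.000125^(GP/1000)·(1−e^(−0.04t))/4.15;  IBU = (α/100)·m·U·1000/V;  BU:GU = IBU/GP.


U = 1.65·0.000125^(58/1000)·(1−e^(−0.04·61))/4.15 = 0.2155
IBU = (5.3/100)·50·0.2155·1000/21.2 = 26.9377
BU:GU = 26.9377/58

0.4644


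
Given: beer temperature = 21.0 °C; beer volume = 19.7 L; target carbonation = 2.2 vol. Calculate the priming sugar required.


residual = 14.695·(0.01821 + 0.09011·e^(−0.04·T));  sugar = (target − residual)·4.0·V
residual = 14.695·(0.01821 + 0.09011·e^(−0.04·21.0)) = 0.8393
sugar = (2.2 − 0.8393)·4.0·19.7

107.2269 g


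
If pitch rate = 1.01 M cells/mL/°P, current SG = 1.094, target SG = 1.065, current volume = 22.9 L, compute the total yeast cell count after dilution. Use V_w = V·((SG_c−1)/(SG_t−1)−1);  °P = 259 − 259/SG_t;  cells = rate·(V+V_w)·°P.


V_w = 22.9·((1.094−1)/(1.065−1)−1) = 10.2169
V_final = 22.9 + 10.2169 = 33.1169
°P = 259 − 259/1.065 = 15.8075
cells = 1.01·33.1169·15.8075

528.7311 billion cells


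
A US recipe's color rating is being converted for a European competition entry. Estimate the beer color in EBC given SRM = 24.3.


EBC = SRM · 1.97
EBC = 24.3 · 1.97

47.8710 EBC


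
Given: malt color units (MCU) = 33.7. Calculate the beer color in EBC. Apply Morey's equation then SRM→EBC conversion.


SRM = 1.4922·MCU^0.6859;  EBC = SRM·1.97
SRM = 1.4922·33.7^0.6859 = 16.6582
EBC = 16.6582·1.97

32.8167 EBC


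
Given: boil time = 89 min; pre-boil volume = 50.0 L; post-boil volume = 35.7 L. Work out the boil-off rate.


rate = (V_pre − V_post) / (t_min/60)
rate = (50.0 − 35.7) / (89/60)

9.6404 L/hr


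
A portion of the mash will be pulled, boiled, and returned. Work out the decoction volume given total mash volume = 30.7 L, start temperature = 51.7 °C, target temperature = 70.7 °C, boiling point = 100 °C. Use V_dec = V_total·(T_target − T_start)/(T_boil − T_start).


V_dec = 30.7·(70.7 − 51.7)/(100 − 51.7)

12.0766 L


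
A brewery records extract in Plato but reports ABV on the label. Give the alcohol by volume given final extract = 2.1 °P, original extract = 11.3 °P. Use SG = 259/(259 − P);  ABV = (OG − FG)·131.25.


OG = 259/(259 − 11.3) = 1.0456
FG = 259/(259 − 2.1) = 1.0082
ABV = (1.0456 − 1.0082)·131.25

4.9147 % ABV


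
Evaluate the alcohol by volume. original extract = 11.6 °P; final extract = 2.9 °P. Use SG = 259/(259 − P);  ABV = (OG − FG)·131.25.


OG = 259/(259 − 11.6) = 1.0469
FG = 259/(259 − 2.9) = 1.0113
ABV = (1.0469 − 1.0113)·131.25

4.6678 % ABV


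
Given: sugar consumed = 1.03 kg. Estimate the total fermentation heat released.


Q = m_sugar · 590 kJ/kg
Q = 1.03 · 590

607.7000 kJ


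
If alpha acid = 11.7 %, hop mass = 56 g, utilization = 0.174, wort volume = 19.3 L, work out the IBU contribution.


IBU = (α/100)·mass·U·1000 / V
IBU = (11.7/100)·56·0.174·1000 / 19.3

59.0698 IBU


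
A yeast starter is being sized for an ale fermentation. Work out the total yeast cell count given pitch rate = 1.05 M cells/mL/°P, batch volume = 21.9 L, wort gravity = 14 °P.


cells (billions) = rate · V_L · °P
cells = 1.05 · 21.9 · 14

321.9300 billion cells


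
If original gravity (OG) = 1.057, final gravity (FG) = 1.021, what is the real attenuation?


AA = (OG−FG)/(OG−1)·100;  RA = AA·0.8192
AA = (1.057 − 1.021)/(1.057 − 1)·100 = 63.1579
RA = 63.1579·0.8192

51.7389 %


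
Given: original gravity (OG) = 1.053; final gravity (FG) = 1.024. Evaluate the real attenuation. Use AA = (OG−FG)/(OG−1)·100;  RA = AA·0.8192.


AA = (1.053 − 1.024)/(1.053 − 1)·100 = 54.7170
RA = 54.7170·0.8192

44.8242 %


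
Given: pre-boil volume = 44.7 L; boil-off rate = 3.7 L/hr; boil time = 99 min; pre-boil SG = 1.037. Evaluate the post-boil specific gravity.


V_post = V_pre − rate·(t/60);  SG_post = 1 + (SG_pre−1)·V_pre/V_post
V_post = 44.7 − 3.7·(99/60) = 38.5950
SG_post = 1 + (1.037 − 1)·44.7/38.5950

1.0429


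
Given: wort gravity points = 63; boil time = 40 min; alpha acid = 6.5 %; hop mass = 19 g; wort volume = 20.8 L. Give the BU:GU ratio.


U = 1.65·0.000125^(GP/1000)·(1−e^(−0.04t))/4.15;  IBU = (α/100)·m·U·1000/V;  BU:GU = IBU/GP
U = 1.65·0.000125^(63/1000)·(1−e^(−0.04·40))/4.15 = 0.1801
IBU = (6.5/100)·19·0.1801·1000/20.8 = 10.6956
BU:GU = 10.6956/63

0.1698


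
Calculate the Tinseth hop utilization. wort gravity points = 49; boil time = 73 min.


U = 1.65·0.000125^(GP/1000) · (1 − e^(−0.04·t))/4.15
bigness = 1.65·0.000125^(49/1000) = 1.0623
boil_factor = (1 − e^(−0.04·73))/4.15 = 0.2280
U = 1.0623 · 0.2280

0.2422


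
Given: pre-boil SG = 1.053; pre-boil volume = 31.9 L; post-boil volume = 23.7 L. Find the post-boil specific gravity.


SG_post = 1 + (SG_pre − 1)·V_pre/V_post
pts_pre = (1.053 − 1)·1000 = 53.0000
pts_post = 53.0000·31.9/23.7 = 71.3376
SG_post = 1 + 71.3376/1000

1.0713


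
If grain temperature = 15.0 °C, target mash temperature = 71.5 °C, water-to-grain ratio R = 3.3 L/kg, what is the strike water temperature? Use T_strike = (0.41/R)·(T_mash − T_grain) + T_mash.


T_strike = (0.41/3.3)·(71.5 − 15.0) + 71.5

78.5197 °C


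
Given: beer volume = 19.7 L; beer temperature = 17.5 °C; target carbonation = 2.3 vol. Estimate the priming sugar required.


residual = 14.695·(0.01821 + 0.09011·e^(−0.04·T));  sugar = (target − residual)·4.0·V
residual = 14.695·(0.01821 + 0.09011·e^(−0.04·17.5)) = 0.9252
sugar = (2.3 − 0.9252)·4.0·19.7

108.3376 g


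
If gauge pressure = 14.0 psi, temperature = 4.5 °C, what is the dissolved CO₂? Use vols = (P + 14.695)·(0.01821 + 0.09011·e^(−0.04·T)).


vols = (14.0 + 14.695)·(0.01821 + 0.09011·e^(−0.04·4.5))

2.6823 volumes


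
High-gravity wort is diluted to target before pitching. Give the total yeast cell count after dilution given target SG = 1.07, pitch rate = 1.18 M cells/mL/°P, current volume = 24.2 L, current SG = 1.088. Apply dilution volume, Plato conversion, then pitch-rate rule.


V_w = V·((SG_c−1)/(SG_t−1)−1);  °P = 259 − 259/SG_t;  cells = rate·(V+V_w)·°P
V_w = 24.2·((1.088−1)/(1.07−1)−1) = 6.2229
V_final = 24.2 + 6.2229 = 30.4229
°P = 259 − 259/1.07 = 16.9439
cells = 1.18·30.4229·16.9439

608.2695 billion cells


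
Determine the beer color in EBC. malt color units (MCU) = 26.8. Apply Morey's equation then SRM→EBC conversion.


SRM = 1.4922·MCU^0.6859;  EBC = SRM·1.97
SRM = 1.4922·26.8^0.6859 = 14.2359
EBC = 14.2359·1.97

28.0447 EBC


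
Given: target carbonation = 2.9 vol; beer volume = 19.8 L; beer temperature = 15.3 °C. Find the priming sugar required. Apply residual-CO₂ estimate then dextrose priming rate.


residual = 14.695·(0.01821 + 0.09011·e^(−0.04·T));  sugar = (target − residual)·4.0·V
residual = 14.695·(0.01821 + 0.09011·e^(−0.04·15.3)) = 0.9856
sugar = (2.9 − 0.9856)·4.0·19.8

151.6169 g


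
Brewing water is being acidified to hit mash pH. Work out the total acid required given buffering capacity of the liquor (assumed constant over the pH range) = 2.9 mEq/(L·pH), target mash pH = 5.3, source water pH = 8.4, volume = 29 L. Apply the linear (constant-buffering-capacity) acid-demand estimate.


acid = buffering capacity · (pH_source − pH_target) · V
acid = 2.9 · (8.4 − 5.3) · 29

260.7100 mEq


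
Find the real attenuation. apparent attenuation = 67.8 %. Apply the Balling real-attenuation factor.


RA = AA · 0.8192
RA = 67.8 · 0.8192

55.5418 %


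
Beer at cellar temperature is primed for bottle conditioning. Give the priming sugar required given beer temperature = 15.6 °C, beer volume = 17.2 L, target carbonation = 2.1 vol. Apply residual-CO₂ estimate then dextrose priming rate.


residual = 14.695·(0.01821 + 0.09011·e^(−0.04·T));  sugar = (target − residual)·4.0·V
residual = 14.695·(0.01821 + 0.09011·e^(−0.04·15.6)) = 0.9771
sugar = (2.1 − 0.9771)·4.0·17.2

77.2569 g


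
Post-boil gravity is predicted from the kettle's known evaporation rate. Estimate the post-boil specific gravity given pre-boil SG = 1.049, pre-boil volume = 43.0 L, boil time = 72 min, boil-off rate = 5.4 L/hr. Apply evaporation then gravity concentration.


V_post = V_pre − rate·(t/60);  SG_post = 1 + (SG_pre−1)·V_pre/V_post
V_post = 43.0 − 5.4·(72/60) = 36.5200
SG_post = 1 + (1.049 − 1)·43.0/36.5200

1.0577


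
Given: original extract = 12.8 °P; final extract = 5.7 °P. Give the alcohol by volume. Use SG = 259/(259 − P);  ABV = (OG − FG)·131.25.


OG = 259/(259 − 12.8) = 1.0520
FG = 259/(259 − 5.7) = 1.0225
ABV = (1.0520 − 1.0225)·131.25

3.8702 % ABV


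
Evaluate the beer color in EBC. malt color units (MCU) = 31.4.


SRM = 1.4922·MCU^0.6859;  EBC = SRM·1.97
SRM = 1.4922·31.4^0.6859 = 15.8698
EBC = 15.8698·1.97

31.2635 EBC


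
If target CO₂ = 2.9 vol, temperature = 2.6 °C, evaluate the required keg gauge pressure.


psi = vols/(0.01821 + 0.09011·e^(−0.04·T)) − 14.695
psi = 2.9/(0.01821 + 0.09011·e^(−0.04·2.6)) − 14.695

14.4744 psi


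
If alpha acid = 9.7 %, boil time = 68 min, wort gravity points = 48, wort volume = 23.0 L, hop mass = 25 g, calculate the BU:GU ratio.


U = 1.65·0.000125^(GP/1000)·(1−e^(−0.04t))/4.15;  IBU = (α/100)·m·U·1000/V;  BU:GU = IBU/GP
U = 1.65·0.000125^(48/1000)·(1−e^(−0.04·68))/4.15 = 0.2413
IBU = (9.7/100)·25·0.2413·1000/23.0 = 25.4376
BU:GU = 25.4376/48

0.5300


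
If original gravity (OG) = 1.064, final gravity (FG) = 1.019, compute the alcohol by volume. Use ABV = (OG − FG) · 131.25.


ABV = (1.064 − 1.019) · 131.25

5.9063 % ABV


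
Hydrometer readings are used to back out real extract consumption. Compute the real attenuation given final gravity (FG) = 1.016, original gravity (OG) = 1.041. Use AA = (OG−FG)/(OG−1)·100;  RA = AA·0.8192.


AA = (1.041 − 1.016)/(1.041 − 1)·100 = 60.9756
RA = 60.9756·0.8192

49.9512 %


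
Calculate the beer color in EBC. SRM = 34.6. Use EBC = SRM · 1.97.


EBC = 34.6 · 1.97

68.1620 EBC


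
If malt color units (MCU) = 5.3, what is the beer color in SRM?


SRM = 1.4922 · MCU^0.6859
SRM = 1.4922 · 5.3^0.6859

4.6839 SRM


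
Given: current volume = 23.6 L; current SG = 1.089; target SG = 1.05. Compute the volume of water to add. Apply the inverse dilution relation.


V_water = V·((SG_curr − 1)/(SG_target − 1) − 1)
V_water = 23.6·((1.089 − 1)/(1.05 − 1) − 1)

18.4080 L


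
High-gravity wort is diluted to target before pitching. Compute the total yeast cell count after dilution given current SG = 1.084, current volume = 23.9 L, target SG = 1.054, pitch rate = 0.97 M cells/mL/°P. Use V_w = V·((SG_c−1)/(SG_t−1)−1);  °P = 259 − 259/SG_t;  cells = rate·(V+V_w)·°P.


V_w = 23.9·((1.084−1)/(1.054−1)−1) = 13.2778
V_final = 23.9 + 13.2778 = 37.1778
°P = 259 − 259/1.054 = 13.2694
cells = 0.97·37.1778·13.2694

478.5288 billion cells


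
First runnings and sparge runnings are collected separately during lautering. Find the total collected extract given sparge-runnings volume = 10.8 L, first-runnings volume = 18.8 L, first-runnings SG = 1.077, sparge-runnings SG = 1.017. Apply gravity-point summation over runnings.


total = Σ (SG_i − 1)·1000·V_i
first = (1.077 − 1)·1000·18.8 = 1447.6000
sparge = (1.017 − 1)·1000·10.8 = 183.6000
total = 1447.6000 + 183.6000

1631.2000 gravity·L


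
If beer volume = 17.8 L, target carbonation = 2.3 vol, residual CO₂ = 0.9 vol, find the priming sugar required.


sugar = (target − residual)·4.0·V
sugar = (2.3 − 0.9)·4.0·17.8

99.6800 g


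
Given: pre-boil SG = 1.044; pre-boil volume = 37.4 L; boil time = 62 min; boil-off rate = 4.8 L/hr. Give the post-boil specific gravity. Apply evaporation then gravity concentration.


V_post = V_pre − rate·(t/60);  SG_post = 1 + (SG_pre−1)·V_pre/V_post
V_post = 37.4 − 4.8·(62/60) = 32.4400
SG_post = 1 + (1.044 − 1)·37.4/32.4400

1.0507


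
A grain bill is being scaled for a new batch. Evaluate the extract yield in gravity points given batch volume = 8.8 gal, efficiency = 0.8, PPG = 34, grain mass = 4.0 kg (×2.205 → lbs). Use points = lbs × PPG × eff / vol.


lbs = 4.0 × 2.205 = 8.8200
points = 8.8200 × 34 × 0.8 / 8.8

27.2618 points


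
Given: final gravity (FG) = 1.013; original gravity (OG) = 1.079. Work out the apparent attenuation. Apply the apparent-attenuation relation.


AA = (OG − FG)/(OG − 1) · 100
AA = (1.079 − 1.013)/(1.079 − 1) · 100

83.5443 %


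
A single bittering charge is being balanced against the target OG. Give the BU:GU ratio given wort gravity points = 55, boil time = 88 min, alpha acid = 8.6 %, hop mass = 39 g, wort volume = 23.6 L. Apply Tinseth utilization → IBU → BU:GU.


U = 1.65·0.000125^(GP/1000)·(1−e^(−0.04t))/4.15;  IBU = (α/100)·m·U·1000/V;  BU:GU = IBU/GP
U = 1.65·0.000125^(55/1000)·(1−e^(−0.04·88))/4.15 = 0.2354
IBU = (8.6/100)·39·0.2354·1000/23.6 = 33.4478
BU:GU = 33.4478/55

0.6081


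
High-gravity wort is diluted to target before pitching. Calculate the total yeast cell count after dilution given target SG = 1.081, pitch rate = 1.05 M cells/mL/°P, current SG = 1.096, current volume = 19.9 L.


V_w = V·((SG_c−1)/(SG_t−1)−1);  °P = 259 − 259/SG_t;  cells = rate·(V+V_w)·°P
V_w = 19.9·((1.096−1)/(1.081−1)−1) = 3.6852
V_final = 19.9 + 3.6852 = 23.5852
°P = 259 − 259/1.081 = 19.4070
cells = 1.05·23.5852·19.4070

480.6043 billion cells


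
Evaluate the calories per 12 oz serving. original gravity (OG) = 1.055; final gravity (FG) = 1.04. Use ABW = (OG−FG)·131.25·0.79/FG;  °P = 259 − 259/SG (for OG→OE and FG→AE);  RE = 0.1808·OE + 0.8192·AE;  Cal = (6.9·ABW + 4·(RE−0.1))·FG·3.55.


ABW = (1.055 − 1.04)·131.25·0.79/1.04 = 1.4955
OE = 259 − 259/1.055 = 13.5024 °P
AE = 259 − 259/1.04 = 9.9615 °P
RE = 0.1808·13.5024 + 0.8192·9.9615 = 10.6017 °P
Cal = (6.9·1.4955 + 4·(10.6017−0.1))·1.04·3.55

193.1868 kcal


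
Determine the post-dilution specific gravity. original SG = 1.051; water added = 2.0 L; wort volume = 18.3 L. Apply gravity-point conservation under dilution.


SG_new = 1 + (SG_old − 1)·V_old/(V_old + V_water)
pts = (1.051 − 1)·1000·18.3/(18.3 + 2.0) = 45.9754
SG_new = 1 + 45.9754/1000

1.0460


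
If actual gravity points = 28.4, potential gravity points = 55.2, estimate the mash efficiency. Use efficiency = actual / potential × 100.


efficiency = 28.4 / 55.2 × 100

51.4493 %


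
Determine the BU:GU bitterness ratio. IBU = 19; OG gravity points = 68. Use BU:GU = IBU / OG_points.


BU:GU = 19 / 68

0.2794


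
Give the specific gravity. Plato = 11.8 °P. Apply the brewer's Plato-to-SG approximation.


SG = 259/(259 − P)
SG = 259/(259 − 11.8)

1.0477


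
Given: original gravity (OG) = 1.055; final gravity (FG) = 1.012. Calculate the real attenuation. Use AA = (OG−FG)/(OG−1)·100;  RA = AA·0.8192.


AA = (1.055 − 1.012)/(1.055 − 1)·100 = 78.1818
RA = 78.1818·0.8192

64.0465 %


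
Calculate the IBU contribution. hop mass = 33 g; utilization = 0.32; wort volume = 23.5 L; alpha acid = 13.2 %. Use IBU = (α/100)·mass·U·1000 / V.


IBU = (13.2/100)·33·0.32·1000 / 23.5

59.3157 IBU
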